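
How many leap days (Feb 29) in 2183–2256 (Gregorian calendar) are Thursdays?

Leap years in 2183–2256: 18 of them.
Feb 29 weekday advances by 5 (mod 7) from one leap year to the next four years later (or differs when a century non-leap intervenes).
Leap-day weekdays: 2184:Sun 2188:Fri 2192:Wed 2196:Mon 2204:Wed 2208:Mon 2212:Sat 2216:Thu✓ 2220:Tue 2224:Sun 2228:Fri 2232:Wed 2236:Mon 2240:Sat 2244:Thu✓ 2248:Tue 2252:Sun 2256:Fri
Thursday: 2216, 2244 → 2.

2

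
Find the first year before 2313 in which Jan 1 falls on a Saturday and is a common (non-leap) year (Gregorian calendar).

2310

Jan 1 advances by 2 weekdays after a leap year and by 1 after a common year.
2313: Jan 1 is Wednesday.
2312: Monday (leap)
2311: Sunday
2310: Saturday
2310 begins on a Saturday and is a common year.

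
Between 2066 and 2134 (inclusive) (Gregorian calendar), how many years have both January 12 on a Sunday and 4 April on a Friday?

Check each year's weekday for January 12 and 4 April:
  2066: Tue/Sun  2067: Wed/Mon  2068: Thu/Wed  2069: Sat/Thu  2070: Sun/Fri ✓  2071: Mon/Sat  2072: Tue/Mon  2073: Thu/Tue  2074: Fri/Wed  2075: Sat/Thu  2076: Sun/Sat  2077: Tue/Sun  2078: Wed/Mon  2079: Thu/Tue  …(41 more)…  2121: Sun/Fri ✓  2122: Mon/Sat  2123: Tue/Sun  2124: Wed/Tue  2125: Fri/Wed  2126: Sat/Thu  2127: Sun/Fri ✓  2128: Mon/Sun  2129: Wed/Mon  2130: Thu/Tue  2131: Fri/Wed  2132: Sat/Fri  2133: Mon/Sat  2134: Tue/Sun
Both conditions hold in: 2070, 2081, 2087, 2098, 2110, 2121, 2127 — 7.

7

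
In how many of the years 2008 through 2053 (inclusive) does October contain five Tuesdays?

19

October has 31 days; it has five Tuesdays when Tuesday falls among the first (month-length − 28) days — i.e. when October 1 is one of Tuesday/Monday/Sunday.
October 1 by year: 2008:Wed 2009:Thu 2010:Fri 2011:Sat 2012:Mon✓ 2013:Tue✓ 2014:Wed 2015:Thu 2016:Sat 2017:Sun✓ 2018:Mon✓ 2019:Tue✓ 2020:Thu 2021:Fri 2022:Sat …(16 more)… 2039:Sat 2040:Mon✓ 2041:Tue✓ 2042:Wed 2043:Thu 2044:Sat 2045:Sun✓ 2046:Mon✓ 2047:Tue✓ 2048:Thu 2049:Fri 2050:Sat 2051:Sun✓ 2052:Tue✓ 2053:Wed
Years with five Tuesdays: 2012, 2013, 2017, 2018, 2019, 2023, 2024, 2028, 2029, 2030, 2034, 2035, 2040, 2041, 2045, 2046, 2047, 2051, 2052 → 19.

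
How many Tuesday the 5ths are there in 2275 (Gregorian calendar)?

2

Check the 5th of each month of 2275: Jan 5: Tue, Feb 5: Fri, Mar 5: Fri, Apr 5: Mon, May 5: Wed, Jun 5: Sat, Jul 5: Mon, Aug 5: Thu, Sep 5: Sun, Oct 5: Tue, Nov 5: Fri, Dec 5: Sun.
Tuesday occurs in January, October — 2 months.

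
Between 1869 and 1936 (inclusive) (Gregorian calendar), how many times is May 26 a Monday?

9

Track May 26's weekday year by year (advancing +1, or +2 across a Feb 29):
  1869: Wed  1870: Thu (+1)  1871: Fri (+1)  1872: Sun (+2)  1873: Mon (+1) ✓
  1874: Tue (+1)  1875: Wed (+1)  1876: Fri (+2)  1877: Sat (+1)  1878: Sun (+1)
  1879: Mon (+1) ✓  1880: Wed (+2)  1881: Thu (+1)  1882: Fri (+1)  … (40 more years) …
  1923: Sat (+1)  1924: Mon (+2) ✓  1925: Tue (+1)  1926: Wed (+1)  1927: Thu (+1)
  1928: Sat (+2)  1929: Sun (+1)  1930: Mon (+1) ✓  1931: Tue (+1)  1932: Thu (+2)
  1933: Fri (+1)  1934: Sat (+1)  1935: Sun (+1)  1936: Tue (+2)
Monday years: 1873, 1879, 1884, 1890, 1902, 1913, 1919, 1924, 1930 — 9 in total.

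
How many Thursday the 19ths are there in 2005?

1

Check the 19th of each month of 2005: Jan 19: Wed, Feb 19: Sat, Mar 19: Sat, Apr 19: Tue, May 19: Thu, Jun 19: Sun, Jul 19: Tue, Aug 19: Fri, Sep 19: Mon, Oct 19: Wed, Nov 19: Sat, Dec 19: Mon.
Thursday occurs in May — 1 month.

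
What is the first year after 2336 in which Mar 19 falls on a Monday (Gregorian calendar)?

2345

From one year to the next, a fixed date's weekday advances by 1, or by 2 when a Feb 29 lies between the two dates.
2336: March 19 is Thursday.
2337: Friday (+1)
2338: Saturday (+1)
2339: Sunday (+1)
2340: Tuesday (+2)
2341: Wednesday (+1)
2342: Thursday (+1)
2343: Friday (+1)
2344: Sunday (+2)
2345: Monday (+1)
Mar 19 falls on a Monday in 2345.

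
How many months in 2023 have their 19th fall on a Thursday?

Check the 19th of each month of 2023: Jan 19: Thu, Feb 19: Sun, Mar 19: Sun, Apr 19: Wed, May 19: Fri, Jun 19: Mon, Jul 19: Wed, Aug 19: Sat, Sep 19: Tue, Oct 19: Thu, Nov 19: Sun, Dec 19: Tue.
Thursday occurs in January, October — 2 months.

2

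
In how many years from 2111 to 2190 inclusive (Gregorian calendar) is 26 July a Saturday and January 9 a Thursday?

Check each year's weekday for 26 July and January 9:
  2111: Sun/Fri  2112: Tue/Sat  2113: Wed/Mon  2114: Thu/Tue  2115: Fri/Wed  2116: Sun/Thu  2117: Mon/Sat  2118: Tue/Sun  2119: Wed/Mon  2120: Fri/Tue  2121: Sat/Thu ✓  2122: Sun/Fri  2123: Mon/Sat  2124: Wed/Sun  …(52 more)…  2177: Sat/Thu ✓  2178: Sun/Fri  2179: Mon/Sat  2180: Wed/Sun  2181: Thu/Tue  2182: Fri/Wed  2183: Sat/Thu ✓  2184: Mon/Fri  2185: Tue/Sun  2186: Wed/Mon  2187: Thu/Tue  2188: Sat/Wed  2189: Sun/Fri  2190: Mon/Sat
Both conditions hold in: 2121, 2127, 2138, 2149, 2155, 2166, 2177, 2183 — 8.

8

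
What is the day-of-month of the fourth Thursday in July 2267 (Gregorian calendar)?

July 1, 2267 is a Monday, so the first Thursday is the 4th.
The fourth Thursday is 4 + 21 = 25.

25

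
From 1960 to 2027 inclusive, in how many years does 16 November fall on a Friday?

Track 16 November's weekday year by year (advancing +1, or +2 across a Feb 29):
  1960: Wed  1961: Thu (+1)  1962: Fri (+1) ✓  1963: Sat (+1)  1964: Mon (+2)
  1965: Tue (+1)  1966: Wed (+1)  1967: Thu (+1)  1968: Sat (+2)  1969: Sun (+1)
  1970: Mon (+1)  1971: Tue (+1)  1972: Thu (+2)  1973: Fri (+1) ✓  … (40 more years) …
  2014: Sun (+1)  2015: Mon (+1)  2016: Wed (+2)  2017: Thu (+1)  2018: Fri (+1) ✓
  2019: Sat (+1)  2020: Mon (+2)  2021: Tue (+1)  2022: Wed (+1)  2023: Thu (+1)
  2024: Sat (+2)  2025: Sun (+1)  2026: Mon (+1)  2027: Tue (+1)
Friday years: 1962, 1973, 1979, 1984, 1990, 2001, 2007, 2012, 2018 — 9 in total.

9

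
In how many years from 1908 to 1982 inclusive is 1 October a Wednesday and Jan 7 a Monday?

3

Check each year's weekday for 1 October and Jan 7:
  1908: Thu/Tue  1909: Fri/Thu  1910: Sat/Fri  1911: Sun/Sat  1912: Tue/Sun  1913: Wed/Tue  1914: Thu/Wed  1915: Fri/Thu  1916: Sun/Fri  1917: Mon/Sun  1918: Tue/Mon  1919: Wed/Tue  1920: Fri/Wed  1921: Sat/Fri  …(47 more)…  1969: Wed/Tue  1970: Thu/Wed  1971: Fri/Thu  1972: Sun/Fri  1973: Mon/Sun  1974: Tue/Mon  1975: Wed/Tue  1976: Fri/Wed  1977: Sat/Fri  1978: Sun/Sat  1979: Mon/Sun  1980: Wed/Mon ✓  1981: Thu/Wed  1982: Fri/Thu
Both conditions hold in: 1924, 1952, 1980 — 3.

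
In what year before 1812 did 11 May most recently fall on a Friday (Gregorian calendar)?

From one year to the next, a fixed date's weekday advances by 1, or by 2 when a Feb 29 lies between the two dates.
1812: May 11 is Monday.
1811: Saturday (−2)
1810: Friday (−1)
11 May falls on a Friday in 1810.

1810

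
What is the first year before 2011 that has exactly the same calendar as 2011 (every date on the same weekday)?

Two years share a calendar iff Jan 1 falls on the same weekday and both are leap or both are common. 2011: Jan 1 is Saturday, common year.
2010: Jan 1 Friday, common
2009: Jan 1 Thursday, common
2008: Jan 1 Tuesday, leap
2007: Jan 1 Monday, common
2006: Jan 1 Sunday, common
2005: Jan 1 Saturday, common
2005 matches on both conditions.

2005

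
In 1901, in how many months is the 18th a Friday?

2

Check the 18th of each month of 1901: Jan 18: Fri, Feb 18: Mon, Mar 18: Mon, Apr 18: Thu, May 18: Sat, Jun 18: Tue, Jul 18: Thu, Aug 18: Sun, Sep 18: Wed, Oct 18: Fri, Nov 18: Mon, Dec 18: Wed.
Friday occurs in January, October — 2 months.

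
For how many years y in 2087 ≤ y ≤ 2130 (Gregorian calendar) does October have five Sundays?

October has 31 days; it has five Sundays when Sunday falls among the first (month-length − 28) days — i.e. when October 1 is one of Sunday/Saturday/Friday.
October 1 by year: 2087:Wed 2088:Fri✓ 2089:Sat✓ 2090:Sun✓ 2091:Mon 2092:Wed 2093:Thu 2094:Fri✓ 2095:Sat✓ 2096:Mon 2097:Tue 2098:Wed 2099:Thu 2100:Fri✓ 2101:Sat✓ …(14 more)… 2116:Thu 2117:Fri✓ 2118:Sat✓ 2119:Sun✓ 2120:Tue 2121:Wed 2122:Thu 2123:Fri✓ 2124:Sun✓ 2125:Mon 2126:Tue 2127:Wed 2128:Fri✓ 2129:Sat✓ 2130:Sun✓
Years with five Sundays: 2088, 2089, 2090, 2094, 2095, 2100, 2101, 2102, 2106, 2107, 2112, 2113, 2117, 2118, 2119, 2123, 2124, 2128, 2129, 2130 → 20.

20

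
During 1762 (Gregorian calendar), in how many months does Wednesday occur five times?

A month of length L has five Wednesdays iff its first Wednesday is on day ≤ L−28 (so day 1–3 in a 31-day month, 1–2 in a 30-day month, day 1 in a leap February).
Checking each month of 1762: Jan starts Fri (31d); Feb starts Mon (28d); Mar starts Mon (31d) ✓; Apr starts Thu (30d); May starts Sat (31d); Jun starts Tue (30d) ✓; Jul starts Thu (31d); Aug starts Sun (31d); Sep starts Wed (30d) ✓; Oct starts Fri (31d); Nov starts Mon (30d); Dec starts Wed (31d) ✓.
Five-Wednesday months: March, June, September, December → 4.

4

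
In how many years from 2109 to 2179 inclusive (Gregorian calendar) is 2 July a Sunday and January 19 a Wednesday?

Check each year's weekday for 2 July and January 19:
  2109: Tue/Sat  2110: Wed/Sun  2111: Thu/Mon  2112: Sat/Tue  2113: Sun/Thu  2114: Mon/Fri  2115: Tue/Sat  2116: Thu/Sun  2117: Fri/Tue  2118: Sat/Wed  2119: Sun/Thu  2120: Tue/Fri  2121: Wed/Sun  2122: Thu/Mon  …(43 more)…  2166: Wed/Sun  2167: Thu/Mon  2168: Sat/Tue  2169: Sun/Thu  2170: Mon/Fri  2171: Tue/Sat  2172: Thu/Sun  2173: Fri/Tue  2174: Sat/Wed  2175: Sun/Thu  2176: Tue/Fri  2177: Wed/Sun  2178: Thu/Mon  2179: Fri/Tue
Both conditions hold in: 2124, 2152 — 2.

2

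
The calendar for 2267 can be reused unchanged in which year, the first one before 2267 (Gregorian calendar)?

2261

Two years share a calendar iff Jan 1 falls on the same weekday and both are leap or both are common. 2267: Jan 1 is Tuesday, common year.
2266: Jan 1 Monday, common
2265: Jan 1 Sunday, common
2264: Jan 1 Friday, leap
2263: Jan 1 Thursday, common
2262: Jan 1 Wednesday, common
2261: Jan 1 Tuesday, common
2261 matches on both conditions.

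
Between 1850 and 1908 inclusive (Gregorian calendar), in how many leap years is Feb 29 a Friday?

2

Leap years in 1850–1908: 14 of them.
Feb 29 weekday advances by 5 (mod 7) from one leap year to the next four years later (or differs when a century non-leap intervenes).
Leap-day weekdays: 1852:Sun 1856:Fri✓ 1860:Wed 1864:Mon 1868:Sat 1872:Thu 1876:Tue 1880:Sun 1884:Fri✓ 1888:Wed 1892:Mon 1896:Sat 1904:Mon 1908:Sat
Friday: 1856, 1884 → 2.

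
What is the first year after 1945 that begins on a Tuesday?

Jan 1 advances by 2 weekdays after a leap year and by 1 after a common year.
1945: Jan 1 is Monday.
1946: Tuesday
1946 begins on a Tuesday

1946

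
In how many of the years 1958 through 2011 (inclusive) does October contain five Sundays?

October has 31 days; it has five Sundays when Sunday falls among the first (month-length − 28) days — i.e. when October 1 is one of Sunday/Saturday/Friday.
October 1 by year: 1958:Wed 1959:Thu 1960:Sat✓ 1961:Sun✓ 1962:Mon 1963:Tue 1964:Thu 1965:Fri✓ 1966:Sat✓ 1967:Sun✓ 1968:Tue 1969:Wed 1970:Thu 1971:Fri✓ 1972:Sun✓ …(24 more)… 1997:Wed 1998:Thu 1999:Fri✓ 2000:Sun✓ 2001:Mon 2002:Tue 2003:Wed 2004:Fri✓ 2005:Sat✓ 2006:Sun✓ 2007:Mon 2008:Wed 2009:Thu 2010:Fri✓ 2011:Sat✓
Years with five Sundays: 1960, 1961, 1965, 1966, 1967, 1971, 1972, 1976, 1977, 1978, 1982, 1983, 1988, 1989, 1993, 1994, 1995, 1999, 2000, 2004, 2005, 2006, 2010, 2011 → 24.

24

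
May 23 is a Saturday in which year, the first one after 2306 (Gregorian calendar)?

2308

From one year to the next, a fixed date's weekday advances by 1, or by 2 when a Feb 29 lies between the two dates.
2306: May 23 is Wednesday.
2307: Thursday (+1)
2308: Saturday (+2)
May 23 falls on a Saturday in 2308.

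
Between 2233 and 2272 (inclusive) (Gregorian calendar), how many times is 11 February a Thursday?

Track 11 February's weekday year by year (advancing +1, or +2 across a Feb 29):
  2233: Mon  2234: Tue (+1)  2235: Wed (+1)  2236: Thu (+1) ✓  2237: Sat (+2)
  2238: Sun (+1)  2239: Mon (+1)  2240: Tue (+1)  2241: Thu (+2) ✓  2242: Fri (+1)
  2243: Sat (+1)  2244: Sun (+1)  2245: Tue (+2)  2246: Wed (+1)  … (12 more years) …
  2259: Fri (+1)  2260: Sat (+1)  2261: Mon (+2)  2262: Tue (+1)  2263: Wed (+1)
  2264: Thu (+1) ✓  2265: Sat (+2)  2266: Sun (+1)  2267: Mon (+1)  2268: Tue (+1)
  2269: Thu (+2) ✓  2270: Fri (+1)  2271: Sat (+1)  2272: Sun (+1)
Thursday years: 2236, 2241, 2247, 2258, 2264, 2269 — 6 in total.

6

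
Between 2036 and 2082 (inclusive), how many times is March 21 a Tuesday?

Track March 21's weekday year by year (advancing +1, or +2 across a Feb 29):
  2036: Fri  2037: Sat (+1)  2038: Sun (+1)  2039: Mon (+1)  2040: Wed (+2)
  2041: Thu (+1)  2042: Fri (+1)  2043: Sat (+1)  2044: Mon (+2)  2045: Tue (+1) ✓
  2046: Wed (+1)  2047: Thu (+1)  2048: Sat (+2)  2049: Sun (+1)  … (19 more years) …
  2069: Thu (+1)  2070: Fri (+1)  2071: Sat (+1)  2072: Mon (+2)  2073: Tue (+1) ✓
  2074: Wed (+1)  2075: Thu (+1)  2076: Sat (+2)  2077: Sun (+1)  2078: Mon (+1)
  2079: Tue (+1) ✓  2080: Thu (+2)  2081: Fri (+1)  2082: Sat (+1)
Tuesday years: 2045, 2051, 2056, 2062, 2073, 2079 — 6 in total.

6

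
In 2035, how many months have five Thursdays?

4

A month of length L has five Thursdays iff its first Thursday is on day ≤ L−28 (so day 1–3 in a 31-day month, 1–2 in a 30-day month, day 1 in a leap February).
Checking each month of 2035: Jan starts Mon (31d); Feb starts Thu (28d); Mar starts Thu (31d) ✓; Apr starts Sun (30d); May starts Tue (31d) ✓; Jun starts Fri (30d); Jul starts Sun (31d); Aug starts Wed (31d) ✓; Sep starts Sat (30d); Oct starts Mon (31d); Nov starts Thu (30d) ✓; Dec starts Sat (31d).
Five-Thursday months: March, May, August, November → 4.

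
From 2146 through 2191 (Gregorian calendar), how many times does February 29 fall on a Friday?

Leap years in 2146–2191: 11 of them.
Feb 29 weekday advances by 5 (mod 7) from one leap year to the next four years later (or differs when a century non-leap intervenes).
Leap-day weekdays: 2148:Thu 2152:Tue 2156:Sun 2160:Fri✓ 2164:Wed 2168:Mon 2172:Sat 2176:Thu 2180:Tue 2184:Sun 2188:Fri✓
Friday: 2160, 2188 → 2.

2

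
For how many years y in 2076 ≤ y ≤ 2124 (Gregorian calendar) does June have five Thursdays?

June has 30 days; it has five Thursdays when Thursday falls among the first (month-length − 28) days — i.e. when June 1 is one of Thursday/Wednesday.
June 1 by year: 2076:Mon 2077:Tue 2078:Wed✓ 2079:Thu✓ 2080:Sat 2081:Sun 2082:Mon 2083:Tue 2084:Thu✓ 2085:Fri 2086:Sat 2087:Sun 2088:Tue 2089:Wed✓ 2090:Thu✓ …(19 more)… 2110:Sun 2111:Mon 2112:Wed✓ 2113:Thu✓ 2114:Fri 2115:Sat 2116:Mon 2117:Tue 2118:Wed✓ 2119:Thu✓ 2120:Sat 2121:Sun 2122:Mon 2123:Tue 2124:Thu✓
Years with five Thursdays: 2078, 2079, 2084, 2089, 2090, 2095, 2101, 2102, 2107, 2112, 2113, 2118, 2119, 2124 → 14.

14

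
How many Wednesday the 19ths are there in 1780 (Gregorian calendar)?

3

Check the 19th of each month of 1780: Jan 19: Wed, Feb 19: Sat, Mar 19: Sun, Apr 19: Wed, May 19: Fri, Jun 19: Mon, Jul 19: Wed, Aug 19: Sat, Sep 19: Tue, Oct 19: Thu, Nov 19: Sun, Dec 19: Tue.
Wednesday occurs in January, April, July — 3 months.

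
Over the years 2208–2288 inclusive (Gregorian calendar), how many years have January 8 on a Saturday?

Track January 8's weekday year by year (advancing +1, or +2 across a Feb 29):
  2208: Fri  2209: Sun (+2)  2210: Mon (+1)  2211: Tue (+1)  2212: Wed (+1)
  2213: Fri (+2)  2214: Sat (+1) ✓  2215: Sun (+1)  2216: Mon (+1)  2217: Wed (+2)
  2218: Thu (+1)  2219: Fri (+1)  2220: Sat (+1) ✓  2221: Mon (+2)  … (53 more years) …
  2275: Fri (+1)  2276: Sat (+1) ✓  2277: Mon (+2)  2278: Tue (+1)  2279: Wed (+1)
  2280: Thu (+1)  2281: Sat (+2) ✓  2282: Sun (+1)  2283: Mon (+1)  2284: Tue (+1)
  2285: Thu (+2)  2286: Fri (+1)  2287: Sat (+1) ✓  2288: Sun (+1)
Saturday years: 2214, 2220, 2225, 2231, 2242, 2248, 2253, 2259, 2270, 2276, 2281, 2287 — 12 in total.

12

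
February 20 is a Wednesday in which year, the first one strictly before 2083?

2075

From one year to the next, a fixed date's weekday advances by 1, or by 2 when a Feb 29 lies between the two dates.
2083: February 20 is Saturday.
2082: Friday (−1)
2081: Thursday (−1)
2080: Tuesday (−2)
2079: Monday (−1)
2078: Sunday (−1)
2077: Saturday (−1)
2076: Thursday (−2)
2075: Wednesday (−1)
February 20 falls on a Wednesday in 2075.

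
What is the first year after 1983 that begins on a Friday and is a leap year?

Jan 1 advances by 2 weekdays after a leap year and by 1 after a common year.
1983: Jan 1 is Saturday.
1984: Sunday (leap)
1985: Tuesday
1986: Wednesday
1987: Thursday
1988: Friday (leap)
1988 begins on a Friday and is a leap year.

1988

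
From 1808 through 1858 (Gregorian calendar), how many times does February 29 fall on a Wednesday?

Leap years in 1808–1858: 13 of them.
Feb 29 weekday advances by 5 (mod 7) from one leap year to the next four years later (or differs when a century non-leap intervenes).
Leap-day weekdays: 1808:Mon 1812:Sat 1816:Thu 1820:Tue 1824:Sun 1828:Fri 1832:Wed✓ 1836:Mon 1840:Sat 1844:Thu 1848:Tue 1852:Sun 1856:Fri
Wednesday: 1832 → 1.

1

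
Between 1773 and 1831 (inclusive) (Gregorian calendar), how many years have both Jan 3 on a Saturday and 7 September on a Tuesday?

Check each year's weekday for Jan 3 and 7 September:
  1773: Sun/Tue  1774: Mon/Wed  1775: Tue/Thu  1776: Wed/Sat  1777: Fri/Sun  1778: Sat/Mon  1779: Sun/Tue  1780: Mon/Thu  1781: Wed/Fri  1782: Thu/Sat  1783: Fri/Sun  1784: Sat/Tue ✓  1785: Mon/Wed  1786: Tue/Thu  …(31 more)…  1818: Sat/Mon  1819: Sun/Tue  1820: Mon/Thu  1821: Wed/Fri  1822: Thu/Sat  1823: Fri/Sun  1824: Sat/Tue ✓  1825: Mon/Wed  1826: Tue/Thu  1827: Wed/Fri  1828: Thu/Sun  1829: Sat/Mon  1830: Sun/Tue  1831: Mon/Wed
Both conditions hold in: 1784, 1824 — 2.

2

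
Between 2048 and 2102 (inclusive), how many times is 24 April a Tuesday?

Track 24 April's weekday year by year (advancing +1, or +2 across a Feb 29):
  2048: Fri  2049: Sat (+1)  2050: Sun (+1)  2051: Mon (+1)  2052: Wed (+2)
  2053: Thu (+1)  2054: Fri (+1)  2055: Sat (+1)  2056: Mon (+2)  2057: Tue (+1) ✓
  2058: Wed (+1)  2059: Thu (+1)  2060: Sat (+2)  2061: Sun (+1)  … (27 more years) …
  2089: Sun (+1)  2090: Mon (+1)  2091: Tue (+1) ✓  2092: Thu (+2)  2093: Fri (+1)
  2094: Sat (+1)  2095: Sun (+1)  2096: Tue (+2) ✓  2097: Wed (+1)  2098: Thu (+1)
  2099: Fri (+1)  2100: Sat (+1)  2101: Sun (+1)  2102: Mon (+1)
Tuesday years: 2057, 2063, 2068, 2074, 2085, 2091, 2096 — 7 in total.

7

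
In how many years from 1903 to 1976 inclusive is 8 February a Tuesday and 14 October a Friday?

7

Check each year's weekday for 8 February and 14 October:
  1903: Sun/Wed  1904: Mon/Fri  1905: Wed/Sat  1906: Thu/Sun  1907: Fri/Mon  1908: Sat/Wed  1909: Mon/Thu  1910: Tue/Fri ✓  1911: Wed/Sat  1912: Thu/Mon  1913: Sat/Tue  1914: Sun/Wed  1915: Mon/Thu  1916: Tue/Sat  …(46 more)…  1963: Fri/Mon  1964: Sat/Wed  1965: Mon/Thu  1966: Tue/Fri ✓  1967: Wed/Sat  1968: Thu/Mon  1969: Sat/Tue  1970: Sun/Wed  1971: Mon/Thu  1972: Tue/Sat  1973: Thu/Sun  1974: Fri/Mon  1975: Sat/Tue  1976: Sun/Thu
Both conditions hold in: 1910, 1921, 1927, 1938, 1949, 1955, 1966 — 7.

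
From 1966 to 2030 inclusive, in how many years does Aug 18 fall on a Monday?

9

Track Aug 18's weekday year by year (advancing +1, or +2 across a Feb 29):
  1966: Thu  1967: Fri (+1)  1968: Sun (+2)  1969: Mon (+1) ✓  1970: Tue (+1)
  1971: Wed (+1)  1972: Fri (+2)  1973: Sat (+1)  1974: Sun (+1)  1975: Mon (+1) ✓
  1976: Wed (+2)  1977: Thu (+1)  1978: Fri (+1)  1979: Sat (+1)  … (37 more years) …
  2017: Fri (+1)  2018: Sat (+1)  2019: Sun (+1)  2020: Tue (+2)  2021: Wed (+1)
  2022: Thu (+1)  2023: Fri (+1)  2024: Sun (+2)  2025: Mon (+1) ✓  2026: Tue (+1)
  2027: Wed (+1)  2028: Fri (+2)  2029: Sat (+1)  2030: Sun (+1)
Monday years: 1969, 1975, 1980, 1986, 1997, 2003, 2008, 2014, 2025 — 9 in total.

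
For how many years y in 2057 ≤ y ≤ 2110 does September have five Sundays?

16

September has 30 days; it has five Sundays when Sunday falls among the first (month-length − 28) days — i.e. when September 1 is one of Sunday/Saturday.
September 1 by year: 2057:Sat✓ 2058:Sun✓ 2059:Mon 2060:Wed 2061:Thu 2062:Fri 2063:Sat✓ 2064:Mon 2065:Tue 2066:Wed 2067:Thu 2068:Sat✓ 2069:Sun✓ 2070:Mon 2071:Tue …(24 more)… 2096:Sat✓ 2097:Sun✓ 2098:Mon 2099:Tue 2100:Wed 2101:Thu 2102:Fri 2103:Sat✓ 2104:Mon 2105:Tue 2106:Wed 2107:Thu 2108:Sat✓ 2109:Sun✓ 2110:Mon
Years with five Sundays: 2057, 2058, 2063, 2068, 2069, 2074, 2075, 2080, 2085, 2086, 2091, 2096, 2097, 2103, 2108, 2109 → 16.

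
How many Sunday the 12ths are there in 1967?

3

Check the 12th of each month of 1967: Jan 12: Thu, Feb 12: Sun, Mar 12: Sun, Apr 12: Wed, May 12: Fri, Jun 12: Mon, Jul 12: Wed, Aug 12: Sat, Sep 12: Tue, Oct 12: Thu, Nov 12: Sun, Dec 12: Tue.
Sunday occurs in February, March, November — 3 months.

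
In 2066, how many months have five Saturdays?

A month of length L has five Saturdays iff its first Saturday is on day ≤ L−28 (so day 1–3 in a 31-day month, 1–2 in a 30-day month, day 1 in a leap February).
Checking each month of 2066: Jan starts Fri (31d) ✓; Feb starts Mon (28d); Mar starts Mon (31d); Apr starts Thu (30d); May starts Sat (31d) ✓; Jun starts Tue (30d); Jul starts Thu (31d) ✓; Aug starts Sun (31d); Sep starts Wed (30d); Oct starts Fri (31d) ✓; Nov starts Mon (30d); Dec starts Wed (31d).
Five-Saturday months: January, May, July, October → 4.

4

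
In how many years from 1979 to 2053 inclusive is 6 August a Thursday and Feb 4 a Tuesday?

Check each year's weekday for 6 August and Feb 4:
  1979: Mon/Sun  1980: Wed/Mon  1981: Thu/Wed  1982: Fri/Thu  1983: Sat/Fri  1984: Mon/Sat  1985: Tue/Mon  1986: Wed/Tue  1987: Thu/Wed  1988: Sat/Thu  1989: Sun/Sat  1990: Mon/Sun  1991: Tue/Mon  1992: Thu/Tue ✓  …(47 more)…  2040: Mon/Sat  2041: Tue/Mon  2042: Wed/Tue  2043: Thu/Wed  2044: Sat/Thu  2045: Sun/Sat  2046: Mon/Sun  2047: Tue/Mon  2048: Thu/Tue ✓  2049: Fri/Thu  2050: Sat/Fri  2051: Sun/Sat  2052: Tue/Sun  2053: Wed/Tue
Both conditions hold in: 1992, 2020, 2048 — 3.

3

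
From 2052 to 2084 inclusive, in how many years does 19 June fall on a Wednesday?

5

Track 19 June's weekday year by year (advancing +1, or +2 across a Feb 29):
  2052: Wed ✓  2053: Thu (+1)  2054: Fri (+1)  2055: Sat (+1)  2056: Mon (+2)
  2057: Tue (+1)  2058: Wed (+1) ✓  2059: Thu (+1)  2060: Sat (+2)  2061: Sun (+1)
  2062: Mon (+1)  2063: Tue (+1)  2064: Thu (+2)  2065: Fri (+1)  … (5 more years) …
  2071: Fri (+1)  2072: Sun (+2)  2073: Mon (+1)  2074: Tue (+1)  2075: Wed (+1) ✓
  2076: Fri (+2)  2077: Sat (+1)  2078: Sun (+1)  2079: Mon (+1)  2080: Wed (+2) ✓
  2081: Thu (+1)  2082: Fri (+1)  2083: Sat (+1)  2084: Mon (+2)
Wednesday years: 2052, 2058, 2069, 2075, 2080 — 5 in total.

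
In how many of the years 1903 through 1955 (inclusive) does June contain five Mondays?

June has 30 days; it has five Mondays when Monday falls among the first (month-length − 28) days — i.e. when June 1 is one of Monday/Sunday.
June 1 by year: 1903:Mon✓ 1904:Wed 1905:Thu 1906:Fri 1907:Sat 1908:Mon✓ 1909:Tue 1910:Wed 1911:Thu 1912:Sat 1913:Sun✓ 1914:Mon✓ 1915:Tue 1916:Thu 1917:Fri …(23 more)… 1941:Sun✓ 1942:Mon✓ 1943:Tue 1944:Thu 1945:Fri 1946:Sat 1947:Sun✓ 1948:Tue 1949:Wed 1950:Thu 1951:Fri 1952:Sun✓ 1953:Mon✓ 1954:Tue 1955:Wed
Years with five Mondays: 1903, 1908, 1913, 1914, 1919, 1924, 1925, 1930, 1931, 1936, 1941, 1942, 1947, 1952, 1953 → 15.

15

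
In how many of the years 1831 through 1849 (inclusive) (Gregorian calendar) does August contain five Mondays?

August has 31 days; it has five Mondays when Monday falls among the first (month-length − 28) days — i.e. when August 1 is one of Monday/Sunday/Saturday.
August 1 by year: 1831:Mon✓ 1832:Wed 1833:Thu 1834:Fri 1835:Sat✓ 1836:Mon✓ 1837:Tue 1838:Wed 1839:Thu 1840:Sat✓ 1841:Sun✓ 1842:Mon✓ 1843:Tue 1844:Thu 1845:Fri 1846:Sat✓ 1847:Sun✓ 1848:Tue 1849:Wed
Years with five Mondays: 1831, 1835, 1836, 1840, 1841, 1842, 1846, 1847 → 8.

8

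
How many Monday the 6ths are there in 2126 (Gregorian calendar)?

1

Check the 6th of each month of 2126: Jan 6: Sun, Feb 6: Wed, Mar 6: Wed, Apr 6: Sat, May 6: Mon, Jun 6: Thu, Jul 6: Sat, Aug 6: Tue, Sep 6: Fri, Oct 6: Sun, Nov 6: Wed, Dec 6: Fri.
Monday occurs in May — 1 month.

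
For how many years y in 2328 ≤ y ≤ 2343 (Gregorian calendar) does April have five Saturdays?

April has 30 days; it has five Saturdays when Saturday falls among the first (month-length − 28) days — i.e. when April 1 is one of Saturday/Friday.
April 1 by year: 2328:Sun 2329:Mon 2330:Tue 2331:Wed 2332:Fri✓ 2333:Sat✓ 2334:Sun 2335:Mon 2336:Wed 2337:Thu 2338:Fri✓ 2339:Sat✓ 2340:Mon 2341:Tue 2342:Wed 2343:Thu
Years with five Saturdays: 2332, 2333, 2338, 2339 → 4.

4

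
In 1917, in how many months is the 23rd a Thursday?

Check the 23rd of each month of 1917: Jan 23: Tue, Feb 23: Fri, Mar 23: Fri, Apr 23: Mon, May 23: Wed, Jun 23: Sat, Jul 23: Mon, Aug 23: Thu, Sep 23: Sun, Oct 23: Tue, Nov 23: Fri, Dec 23: Sun.
Thursday occurs in August — 1 month.

1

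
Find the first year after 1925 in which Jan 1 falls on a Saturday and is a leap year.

1944

Jan 1 advances by 2 weekdays after a leap year and by 1 after a common year.
1925: Jan 1 is Thursday.
1926: Friday
1927: Saturday
1928: Sunday (leap)
1929: Tuesday
1930: Wednesday
1931: Thursday
1932: Friday (leap)
1933: Sunday
1934: Monday
1935: Tuesday
1936: Wednesday (leap)
1937: Friday
1938: Saturday
1939: Sunday
1940: Monday (leap)
1941: Wednesday
1942: Thursday
1943: Friday
1944: Saturday (leap)
1944 begins on a Saturday and is a leap year.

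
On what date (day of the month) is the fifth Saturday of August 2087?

30

August 1, 2087 is a Friday, so the first Saturday is the 2nd.
The fifth Saturday is 2 + 28 = 30.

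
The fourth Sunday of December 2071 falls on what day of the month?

December 1, 2071 is a Tuesday, so the first Sunday is the 6th.
The fourth Sunday is 6 + 21 = 27.

27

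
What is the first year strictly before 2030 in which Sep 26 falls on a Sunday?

2027

From one year to the next, a fixed date's weekday advances by 1, or by 2 when a Feb 29 lies between the two dates.
2030: September 26 is Thursday.
2029: Wednesday (−1)
2028: Tuesday (−1)
2027: Sunday (−2)
Sep 26 falls on a Sunday in 2027.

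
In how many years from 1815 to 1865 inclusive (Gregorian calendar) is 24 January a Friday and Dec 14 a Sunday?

6

Check each year's weekday for 24 January and Dec 14:
  1815: Tue/Thu  1816: Wed/Sat  1817: Fri/Sun ✓  1818: Sat/Mon  1819: Sun/Tue  1820: Mon/Thu  1821: Wed/Fri  1822: Thu/Sat  1823: Fri/Sun ✓  1824: Sat/Tue  1825: Mon/Wed  1826: Tue/Thu  1827: Wed/Fri  1828: Thu/Sun  …(23 more)…  1852: Sat/Tue  1853: Mon/Wed  1854: Tue/Thu  1855: Wed/Fri  1856: Thu/Sun  1857: Sat/Mon  1858: Sun/Tue  1859: Mon/Wed  1860: Tue/Fri  1861: Thu/Sat  1862: Fri/Sun ✓  1863: Sat/Mon  1864: Sun/Wed  1865: Tue/Thu
Both conditions hold in: 1817, 1823, 1834, 1845, 1851, 1862 — 6.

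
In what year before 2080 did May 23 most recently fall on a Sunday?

2077

From one year to the next, a fixed date's weekday advances by 1, or by 2 when a Feb 29 lies between the two dates.
2080: May 23 is Thursday.
2079: Tuesday (−2)
2078: Monday (−1)
2077: Sunday (−1)
May 23 falls on a Sunday in 2077.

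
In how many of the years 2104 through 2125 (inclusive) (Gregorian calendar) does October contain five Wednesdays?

9

October has 31 days; it has five Wednesdays when Wednesday falls among the first (month-length − 28) days — i.e. when October 1 is one of Wednesday/Tuesday/Monday.
October 1 by year: 2104:Wed✓ 2105:Thu 2106:Fri 2107:Sat 2108:Mon✓ 2109:Tue✓ 2110:Wed✓ 2111:Thu 2112:Sat 2113:Sun 2114:Mon✓ 2115:Tue✓ 2116:Thu 2117:Fri 2118:Sat 2119:Sun 2120:Tue✓ 2121:Wed✓ 2122:Thu 2123:Fri 2124:Sun 2125:Mon✓
Years with five Wednesdays: 2104, 2108, 2109, 2110, 2114, 2115, 2120, 2121, 2125 → 9.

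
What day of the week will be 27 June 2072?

January 1, 2072 is a Friday.
June 27 is day 179 of the year, i.e. 178 days after Jan 1.
178 mod 7 = 3, so advance 3 weekdays from Friday: Monday.

Monday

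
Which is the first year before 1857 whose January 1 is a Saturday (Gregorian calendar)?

Jan 1 advances by 2 weekdays after a leap year and by 1 after a common year.
1857: Jan 1 is Thursday.
1856: Tuesday (leap)
1855: Monday
1854: Sunday
1853: Saturday
1853 begins on a Saturday

1853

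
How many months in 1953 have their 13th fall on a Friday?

Check the 13th of each month of 1953: Jan 13: Tue, Feb 13: Fri, Mar 13: Fri, Apr 13: Mon, May 13: Wed, Jun 13: Sat, Jul 13: Mon, Aug 13: Thu, Sep 13: Sun, Oct 13: Tue, Nov 13: Fri, Dec 13: Sun.
Friday occurs in February, March, November — 3 months.

3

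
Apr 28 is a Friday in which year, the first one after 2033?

From one year to the next, a fixed date's weekday advances by 1, or by 2 when a Feb 29 lies between the two dates.
2033: April 28 is Thursday.
2034: Friday (+1)
Apr 28 falls on a Friday in 2034.

2034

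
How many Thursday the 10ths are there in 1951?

1

Check the 10th of each month of 1951: Jan 10: Wed, Feb 10: Sat, Mar 10: Sat, Apr 10: Tue, May 10: Thu, Jun 10: Sun, Jul 10: Tue, Aug 10: Fri, Sep 10: Mon, Oct 10: Wed, Nov 10: Sat, Dec 10: Mon.
Thursday occurs in May — 1 month.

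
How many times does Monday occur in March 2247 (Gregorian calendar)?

5

March 2247 has 31 days and begins on Monday.
The first Monday is March 1.
Mondays fall on 1, 8, 15, 22, 29 — that's 5.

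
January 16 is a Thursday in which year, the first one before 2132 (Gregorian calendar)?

From one year to the next, a fixed date's weekday advances by 1, or by 2 when a Feb 29 lies between the two dates.
2132: January 16 is Wednesday.
2131: Tuesday (−1)
2130: Monday (−1)
2129: Sunday (−1)
2128: Friday (−2)
2127: Thursday (−1)
January 16 falls on a Thursday in 2127.

2127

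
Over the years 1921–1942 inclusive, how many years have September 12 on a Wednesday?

3

Track September 12's weekday year by year (advancing +1, or +2 across a Feb 29):
  1921: Mon  1922: Tue (+1)  1923: Wed (+1) ✓  1924: Fri (+2)  1925: Sat (+1)
  1926: Sun (+1)  1927: Mon (+1)  1928: Wed (+2) ✓  1929: Thu (+1)  1930: Fri (+1)
  1931: Sat (+1)  1932: Mon (+2)  1933: Tue (+1)  1934: Wed (+1) ✓  1935: Thu (+1)
  1936: Sat (+2)  1937: Sun (+1)  1938: Mon (+1)  1939: Tue (+1)  1940: Thu (+2)
  1941: Fri (+1)  1942: Sat (+1)
Wednesday years: 1923, 1928, 1934 — 3 in total.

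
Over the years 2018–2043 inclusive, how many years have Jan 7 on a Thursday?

Track Jan 7's weekday year by year (advancing +1, or +2 across a Feb 29):
  2018: Sun  2019: Mon (+1)  2020: Tue (+1)  2021: Thu (+2) ✓  2022: Fri (+1)
  2023: Sat (+1)  2024: Sun (+1)  2025: Tue (+2)  2026: Wed (+1)  2027: Thu (+1) ✓
  2028: Fri (+1)  2029: Sun (+2)  2030: Mon (+1)  2031: Tue (+1)  2032: Wed (+1)
  2033: Fri (+2)  2034: Sat (+1)  2035: Sun (+1)  2036: Mon (+1)  2037: Wed (+2)
  2038: Thu (+1) ✓  2039: Fri (+1)  2040: Sat (+1)  2041: Mon (+2)  2042: Tue (+1)
  2043: Wed (+1)
Thursday years: 2021, 2027, 2038 — 3 in total.

3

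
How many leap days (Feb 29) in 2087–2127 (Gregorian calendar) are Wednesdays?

2

Leap years in 2087–2127: 9 of them.
Feb 29 weekday advances by 5 (mod 7) from one leap year to the next four years later (or differs when a century non-leap intervenes).
Leap-day weekdays: 2088:Sun 2092:Fri 2096:Wed✓ 2104:Fri 2108:Wed✓ 2112:Mon 2116:Sat 2120:Thu 2124:Tue
Wednesday: 2096, 2108 → 2.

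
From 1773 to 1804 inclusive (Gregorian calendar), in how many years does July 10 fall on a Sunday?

Track July 10's weekday year by year (advancing +1, or +2 across a Feb 29):
  1773: Sat  1774: Sun (+1) ✓  1775: Mon (+1)  1776: Wed (+2)  1777: Thu (+1)
  1778: Fri (+1)  1779: Sat (+1)  1780: Mon (+2)  1781: Tue (+1)  1782: Wed (+1)
  1783: Thu (+1)  1784: Sat (+2)  1785: Sun (+1) ✓  1786: Mon (+1)  … (4 more years) …
  1791: Sun (+1) ✓  1792: Tue (+2)  1793: Wed (+1)  1794: Thu (+1)  1795: Fri (+1)
  1796: Sun (+2) ✓  1797: Mon (+1)  1798: Tue (+1)  1799: Wed (+1)  1800: Thu (+1)
  1801: Fri (+1)  1802: Sat (+1)  1803: Sun (+1) ✓  1804: Tue (+2)
Sunday years: 1774, 1785, 1791, 1796, 1803 — 5 in total.

5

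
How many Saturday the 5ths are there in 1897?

1

Check the 5th of each month of 1897: Jan 5: Tue, Feb 5: Fri, Mar 5: Fri, Apr 5: Mon, May 5: Wed, Jun 5: Sat, Jul 5: Mon, Aug 5: Thu, Sep 5: Sun, Oct 5: Tue, Nov 5: Fri, Dec 5: Sun.
Saturday occurs in June — 1 month.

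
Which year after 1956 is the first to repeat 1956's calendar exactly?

Two years share a calendar iff Jan 1 falls on the same weekday and both are leap or both are common. 1956: Jan 1 is Sunday, leap year.
1957: Jan 1 Tuesday, common
1958: Jan 1 Wednesday, common
1959: Jan 1 Thursday, common
1960: Jan 1 Friday, leap
1961: Jan 1 Sunday, common
1962: Jan 1 Monday, common
1963: Jan 1 Tuesday, common
1964: Jan 1 Wednesday, leap
1965: Jan 1 Friday, common
1966: Jan 1 Saturday, common
1967: Jan 1 Sunday, common
1968: Jan 1 Monday, leap
1969: Jan 1 Wednesday, common
1970: Jan 1 Thursday, common
1971: Jan 1 Friday, common
1972: Jan 1 Saturday, leap
1973: Jan 1 Monday, common
1974: Jan 1 Tuesday, common
1975: Jan 1 Wednesday, common
1976: Jan 1 Thursday, leap
1977: Jan 1 Saturday, common
1978: Jan 1 Sunday, common
1979: Jan 1 Monday, common
1980: Jan 1 Tuesday, leap
1981: Jan 1 Thursday, common
1982: Jan 1 Friday, common
1983: Jan 1 Saturday, common
1984: Jan 1 Sunday, leap
1984 matches on both conditions.

1984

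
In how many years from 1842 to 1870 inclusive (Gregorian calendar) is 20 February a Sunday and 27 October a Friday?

1

Check each year's weekday for 20 February and 27 October:
  1842: Sun/Thu  1843: Mon/Fri  1844: Tue/Sun  1845: Thu/Mon  1846: Fri/Tue  1847: Sat/Wed  1848: Sun/Fri ✓  1849: Tue/Sat  1850: Wed/Sun  1851: Thu/Mon  1852: Fri/Wed  1853: Sun/Thu  1854: Mon/Fri  1855: Tue/Sat  1856: Wed/Mon  1857: Fri/Tue  1858: Sat/Wed  1859: Sun/Thu  1860: Mon/Sat  1861: Wed/Sun  1862: Thu/Mon  1863: Fri/Tue  1864: Sat/Thu  1865: Mon/Fri  1866: Tue/Sat  1867: Wed/Sun  1868: Thu/Tue  1869: Sat/Wed  1870: Sun/Thu
Both conditions hold in: 1848 — 1.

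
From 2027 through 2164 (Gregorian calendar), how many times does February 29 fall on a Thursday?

4

Leap years in 2027–2164: 34 of them.
Feb 29 weekday advances by 5 (mod 7) from one leap year to the next four years later (or differs when a century non-leap intervenes).
Leap-day weekdays: 2028:Tue 2032:Sun 2036:Fri 2040:Wed 2044:Mon 2048:Sat 2052:Thu✓ 2056:Tue 2060:Sun 2064:Fri 2068:Wed 2072:Mon 2076:Sat …(8 more)… 2116:Sat 2120:Thu✓ 2124:Tue 2128:Sun 2132:Fri 2136:Wed 2140:Mon 2144:Sat 2148:Thu✓ 2152:Tue 2156:Sun 2160:Fri 2164:Wed
Thursday: 2052, 2080, 2120, 2148 → 4.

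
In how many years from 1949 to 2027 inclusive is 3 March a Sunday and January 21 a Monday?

Check each year's weekday for 3 March and January 21:
  1949: Thu/Fri  1950: Fri/Sat  1951: Sat/Sun  1952: Mon/Mon  1953: Tue/Wed  1954: Wed/Thu  1955: Thu/Fri  1956: Sat/Sat  1957: Sun/Mon ✓  1958: Mon/Tue  1959: Tue/Wed  1960: Thu/Thu  1961: Fri/Sat  1962: Sat/Sun  …(51 more)…  2014: Mon/Tue  2015: Tue/Wed  2016: Thu/Thu  2017: Fri/Sat  2018: Sat/Sun  2019: Sun/Mon ✓  2020: Tue/Tue  2021: Wed/Thu  2022: Thu/Fri  2023: Fri/Sat  2024: Sun/Sun  2025: Mon/Tue  2026: Tue/Wed  2027: Wed/Thu
Both conditions hold in: 1957, 1963, 1974, 1985, 1991, 2002, 2013, 2019 — 8.

8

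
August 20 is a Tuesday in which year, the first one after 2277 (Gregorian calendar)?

2278

From one year to the next, a fixed date's weekday advances by 1, or by 2 when a Feb 29 lies between the two dates.
2277: August 20 is Monday.
2278: Tuesday (+1)
August 20 falls on a Tuesday in 2278.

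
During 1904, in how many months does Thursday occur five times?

4

A month of length L has five Thursdays iff its first Thursday is on day ≤ L−28 (so day 1–3 in a 31-day month, 1–2 in a 30-day month, day 1 in a leap February).
Checking each month of 1904: Jan starts Fri (31d); Feb starts Mon (29d); Mar starts Tue (31d) ✓; Apr starts Fri (30d); May starts Sun (31d); Jun starts Wed (30d) ✓; Jul starts Fri (31d); Aug starts Mon (31d); Sep starts Thu (30d) ✓; Oct starts Sat (31d); Nov starts Tue (30d); Dec starts Thu (31d) ✓.
Five-Thursday months: March, June, September, December → 4.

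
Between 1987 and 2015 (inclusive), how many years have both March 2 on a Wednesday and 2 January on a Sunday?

Check each year's weekday for March 2 and 2 January:
  1987: Mon/Fri  1988: Wed/Sat  1989: Thu/Mon  1990: Fri/Tue  1991: Sat/Wed  1992: Mon/Thu  1993: Tue/Sat  1994: Wed/Sun ✓  1995: Thu/Mon  1996: Sat/Tue  1997: Sun/Thu  1998: Mon/Fri  1999: Tue/Sat  2000: Thu/Sun  2001: Fri/Tue  2002: Sat/Wed  2003: Sun/Thu  2004: Tue/Fri  2005: Wed/Sun ✓  2006: Thu/Mon  2007: Fri/Tue  2008: Sun/Wed  2009: Mon/Fri  2010: Tue/Sat  2011: Wed/Sun ✓  2012: Fri/Mon  2013: Sat/Wed  2014: Sun/Thu  2015: Mon/Fri
Both conditions hold in: 1994, 2005, 2011 — 3.

3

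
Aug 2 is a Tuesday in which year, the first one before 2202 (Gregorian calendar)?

From one year to the next, a fixed date's weekday advances by 1, or by 2 when a Feb 29 lies between the two dates.
2202: August 2 is Monday.
2201: Sunday (−1)
2200: Saturday (−1)
2199: Friday (−1)
2198: Thursday (−1)
2197: Wednesday (−1)
2196: Tuesday (−1)
Aug 2 falls on a Tuesday in 2196.

2196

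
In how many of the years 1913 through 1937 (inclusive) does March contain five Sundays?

March has 31 days; it has five Sundays when Sunday falls among the first (month-length − 28) days — i.e. when March 1 is one of Sunday/Saturday/Friday.
March 1 by year: 1913:Sat✓ 1914:Sun✓ 1915:Mon 1916:Wed 1917:Thu 1918:Fri✓ 1919:Sat✓ 1920:Mon 1921:Tue 1922:Wed 1923:Thu 1924:Sat✓ 1925:Sun✓ 1926:Mon 1927:Tue 1928:Thu 1929:Fri✓ 1930:Sat✓ 1931:Sun✓ 1932:Tue 1933:Wed 1934:Thu 1935:Fri✓ 1936:Sun✓ 1937:Mon
Years with five Sundays: 1913, 1914, 1918, 1919, 1924, 1925, 1929, 1930, 1931, 1935, 1936 → 11.

11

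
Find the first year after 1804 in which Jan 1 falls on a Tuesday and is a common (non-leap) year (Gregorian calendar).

1805

Jan 1 advances by 2 weekdays after a leap year and by 1 after a common year.
1804: Jan 1 is Sunday (leap).
1805: Tuesday
1805 begins on a Tuesday and is a common year.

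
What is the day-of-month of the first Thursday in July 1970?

July 1, 1970 is a Wednesday, so the first Thursday is the 2nd.
The first Thursday is 2 + 0 = 2.

2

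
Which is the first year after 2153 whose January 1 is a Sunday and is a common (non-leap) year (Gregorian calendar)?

2158

Jan 1 advances by 2 weekdays after a leap year and by 1 after a common year.
2153: Jan 1 is Monday.
2154: Tuesday
2155: Wednesday
2156: Thursday (leap)
2157: Saturday
2158: Sunday
2158 begins on a Sunday and is a common year.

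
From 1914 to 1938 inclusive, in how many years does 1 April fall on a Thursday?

4

Track 1 April's weekday year by year (advancing +1, or +2 across a Feb 29):
  1914: Wed  1915: Thu (+1) ✓  1916: Sat (+2)  1917: Sun (+1)  1918: Mon (+1)
  1919: Tue (+1)  1920: Thu (+2) ✓  1921: Fri (+1)  1922: Sat (+1)  1923: Sun (+1)
  1924: Tue (+2)  1925: Wed (+1)  1926: Thu (+1) ✓  1927: Fri (+1)  1928: Sun (+2)
  1929: Mon (+1)  1930: Tue (+1)  1931: Wed (+1)  1932: Fri (+2)  1933: Sat (+1)
  1934: Sun (+1)  1935: Mon (+1)  1936: Wed (+2)  1937: Thu (+1) ✓  1938: Fri (+1)
Thursday years: 1915, 1920, 1926, 1937 — 4 in total.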